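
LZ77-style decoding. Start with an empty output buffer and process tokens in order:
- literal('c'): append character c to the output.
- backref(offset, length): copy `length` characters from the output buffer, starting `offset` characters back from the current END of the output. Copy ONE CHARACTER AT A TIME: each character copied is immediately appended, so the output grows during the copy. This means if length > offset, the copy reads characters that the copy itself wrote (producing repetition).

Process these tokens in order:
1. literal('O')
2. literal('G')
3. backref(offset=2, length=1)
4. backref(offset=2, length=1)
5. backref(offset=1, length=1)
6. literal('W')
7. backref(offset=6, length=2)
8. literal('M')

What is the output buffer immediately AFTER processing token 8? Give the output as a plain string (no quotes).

Token 1: literal('O'). Output: "O"
Token 2: literal('G'). Output: "OG"
Token 3: backref(off=2, len=1). Copied 'O' from pos 0. Output: "OGO"
Token 4: backref(off=2, len=1). Copied 'G' from pos 1. Output: "OGOG"
Token 5: backref(off=1, len=1). Copied 'G' from pos 3. Output: "OGOGG"
Token 6: literal('W'). Output: "OGOGGW"
Token 7: backref(off=6, len=2). Copied 'OG' from pos 0. Output: "OGOGGWOG"
Token 8: literal('M'). Output: "OGOGGWOGM"

Answer: OGOGGWOGM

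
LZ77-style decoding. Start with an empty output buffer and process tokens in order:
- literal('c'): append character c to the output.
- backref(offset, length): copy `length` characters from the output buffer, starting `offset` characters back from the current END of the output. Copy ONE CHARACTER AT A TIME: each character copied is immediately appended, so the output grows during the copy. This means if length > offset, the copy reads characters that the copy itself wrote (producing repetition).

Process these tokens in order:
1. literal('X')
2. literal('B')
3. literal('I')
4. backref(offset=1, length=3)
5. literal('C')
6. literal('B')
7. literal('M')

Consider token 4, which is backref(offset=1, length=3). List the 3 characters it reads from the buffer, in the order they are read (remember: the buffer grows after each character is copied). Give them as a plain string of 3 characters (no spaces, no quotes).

Token 1: literal('X'). Output: "X"
Token 2: literal('B'). Output: "XB"
Token 3: literal('I'). Output: "XBI"
Token 4: backref(off=1, len=3). Buffer before: "XBI" (len 3)
  byte 1: read out[2]='I', append. Buffer now: "XBII"
  byte 2: read out[3]='I', append. Buffer now: "XBIII"
  byte 3: read out[4]='I', append. Buffer now: "XBIIII"

Answer: III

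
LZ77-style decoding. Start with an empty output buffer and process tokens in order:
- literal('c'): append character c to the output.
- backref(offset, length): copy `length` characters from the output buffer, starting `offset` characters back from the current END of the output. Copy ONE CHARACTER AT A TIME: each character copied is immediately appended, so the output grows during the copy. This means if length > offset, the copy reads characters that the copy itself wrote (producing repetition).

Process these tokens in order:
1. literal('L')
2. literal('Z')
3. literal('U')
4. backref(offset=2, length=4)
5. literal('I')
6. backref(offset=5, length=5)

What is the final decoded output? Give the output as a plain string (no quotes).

Answer: LZUZUZUIZUZUI

Derivation:
Token 1: literal('L'). Output: "L"
Token 2: literal('Z'). Output: "LZ"
Token 3: literal('U'). Output: "LZU"
Token 4: backref(off=2, len=4) (overlapping!). Copied 'ZUZU' from pos 1. Output: "LZUZUZU"
Token 5: literal('I'). Output: "LZUZUZUI"
Token 6: backref(off=5, len=5). Copied 'ZUZUI' from pos 3. Output: "LZUZUZUIZUZUI"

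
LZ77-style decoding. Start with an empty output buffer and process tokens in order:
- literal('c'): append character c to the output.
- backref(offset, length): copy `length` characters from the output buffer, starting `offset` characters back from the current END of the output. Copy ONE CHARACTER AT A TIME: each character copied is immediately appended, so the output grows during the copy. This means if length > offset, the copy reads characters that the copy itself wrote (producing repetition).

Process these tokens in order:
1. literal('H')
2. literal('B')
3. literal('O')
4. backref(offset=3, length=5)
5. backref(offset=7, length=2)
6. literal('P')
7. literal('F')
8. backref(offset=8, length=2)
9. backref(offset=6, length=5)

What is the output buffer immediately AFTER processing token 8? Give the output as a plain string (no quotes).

Answer: HBOHBOHBBOPFBO

Derivation:
Token 1: literal('H'). Output: "H"
Token 2: literal('B'). Output: "HB"
Token 3: literal('O'). Output: "HBO"
Token 4: backref(off=3, len=5) (overlapping!). Copied 'HBOHB' from pos 0. Output: "HBOHBOHB"
Token 5: backref(off=7, len=2). Copied 'BO' from pos 1. Output: "HBOHBOHBBO"
Token 6: literal('P'). Output: "HBOHBOHBBOP"
Token 7: literal('F'). Output: "HBOHBOHBBOPF"
Token 8: backref(off=8, len=2). Copied 'BO' from pos 4. Output: "HBOHBOHBBOPFBO"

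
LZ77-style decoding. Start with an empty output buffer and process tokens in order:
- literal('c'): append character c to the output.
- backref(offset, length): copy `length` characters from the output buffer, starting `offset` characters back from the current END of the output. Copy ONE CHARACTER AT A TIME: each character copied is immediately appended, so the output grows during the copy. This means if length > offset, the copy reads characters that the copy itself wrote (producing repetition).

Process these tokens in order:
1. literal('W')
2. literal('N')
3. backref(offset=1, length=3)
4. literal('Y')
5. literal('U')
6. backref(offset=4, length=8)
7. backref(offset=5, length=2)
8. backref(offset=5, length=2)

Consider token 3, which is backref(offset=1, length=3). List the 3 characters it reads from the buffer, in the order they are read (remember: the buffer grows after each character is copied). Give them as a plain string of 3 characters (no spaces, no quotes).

Token 1: literal('W'). Output: "W"
Token 2: literal('N'). Output: "WN"
Token 3: backref(off=1, len=3). Buffer before: "WN" (len 2)
  byte 1: read out[1]='N', append. Buffer now: "WNN"
  byte 2: read out[2]='N', append. Buffer now: "WNNN"
  byte 3: read out[3]='N', append. Buffer now: "WNNNN"

Answer: NNN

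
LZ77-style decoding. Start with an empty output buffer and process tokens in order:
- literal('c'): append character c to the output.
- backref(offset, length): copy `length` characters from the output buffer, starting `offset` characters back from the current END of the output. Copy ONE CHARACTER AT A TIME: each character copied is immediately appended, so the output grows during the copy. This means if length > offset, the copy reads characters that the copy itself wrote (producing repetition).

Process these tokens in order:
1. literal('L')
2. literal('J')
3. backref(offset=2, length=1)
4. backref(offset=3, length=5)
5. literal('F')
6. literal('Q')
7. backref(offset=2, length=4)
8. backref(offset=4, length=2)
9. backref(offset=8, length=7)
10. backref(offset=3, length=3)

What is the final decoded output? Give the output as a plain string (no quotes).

Answer: LJLLJLLJFQFQFQFQFQFQFQFFQF

Derivation:
Token 1: literal('L'). Output: "L"
Token 2: literal('J'). Output: "LJ"
Token 3: backref(off=2, len=1). Copied 'L' from pos 0. Output: "LJL"
Token 4: backref(off=3, len=5) (overlapping!). Copied 'LJLLJ' from pos 0. Output: "LJLLJLLJ"
Token 5: literal('F'). Output: "LJLLJLLJF"
Token 6: literal('Q'). Output: "LJLLJLLJFQ"
Token 7: backref(off=2, len=4) (overlapping!). Copied 'FQFQ' from pos 8. Output: "LJLLJLLJFQFQFQ"
Token 8: backref(off=4, len=2). Copied 'FQ' from pos 10. Output: "LJLLJLLJFQFQFQFQ"
Token 9: backref(off=8, len=7). Copied 'FQFQFQF' from pos 8. Output: "LJLLJLLJFQFQFQFQFQFQFQF"
Token 10: backref(off=3, len=3). Copied 'FQF' from pos 20. Output: "LJLLJLLJFQFQFQFQFQFQFQFFQF"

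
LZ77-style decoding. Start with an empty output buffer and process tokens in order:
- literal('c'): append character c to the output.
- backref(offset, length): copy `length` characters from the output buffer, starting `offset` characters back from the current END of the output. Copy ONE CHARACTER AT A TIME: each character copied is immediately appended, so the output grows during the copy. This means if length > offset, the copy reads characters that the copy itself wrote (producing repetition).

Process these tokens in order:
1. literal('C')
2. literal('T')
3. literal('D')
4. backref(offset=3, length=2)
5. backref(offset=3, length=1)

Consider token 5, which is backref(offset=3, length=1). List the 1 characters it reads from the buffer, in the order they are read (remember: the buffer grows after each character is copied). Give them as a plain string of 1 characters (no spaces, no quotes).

Token 1: literal('C'). Output: "C"
Token 2: literal('T'). Output: "CT"
Token 3: literal('D'). Output: "CTD"
Token 4: backref(off=3, len=2). Copied 'CT' from pos 0. Output: "CTDCT"
Token 5: backref(off=3, len=1). Buffer before: "CTDCT" (len 5)
  byte 1: read out[2]='D', append. Buffer now: "CTDCTD"

Answer: D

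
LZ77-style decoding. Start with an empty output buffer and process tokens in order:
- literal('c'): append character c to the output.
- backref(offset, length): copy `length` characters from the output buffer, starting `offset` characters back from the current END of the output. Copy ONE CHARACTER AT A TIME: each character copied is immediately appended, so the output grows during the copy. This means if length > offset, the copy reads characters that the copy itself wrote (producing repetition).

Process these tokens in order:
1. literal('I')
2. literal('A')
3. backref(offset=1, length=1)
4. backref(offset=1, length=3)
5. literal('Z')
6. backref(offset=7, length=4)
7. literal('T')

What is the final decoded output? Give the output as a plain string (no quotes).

Token 1: literal('I'). Output: "I"
Token 2: literal('A'). Output: "IA"
Token 3: backref(off=1, len=1). Copied 'A' from pos 1. Output: "IAA"
Token 4: backref(off=1, len=3) (overlapping!). Copied 'AAA' from pos 2. Output: "IAAAAA"
Token 5: literal('Z'). Output: "IAAAAAZ"
Token 6: backref(off=7, len=4). Copied 'IAAA' from pos 0. Output: "IAAAAAZIAAA"
Token 7: literal('T'). Output: "IAAAAAZIAAAT"

Answer: IAAAAAZIAAAT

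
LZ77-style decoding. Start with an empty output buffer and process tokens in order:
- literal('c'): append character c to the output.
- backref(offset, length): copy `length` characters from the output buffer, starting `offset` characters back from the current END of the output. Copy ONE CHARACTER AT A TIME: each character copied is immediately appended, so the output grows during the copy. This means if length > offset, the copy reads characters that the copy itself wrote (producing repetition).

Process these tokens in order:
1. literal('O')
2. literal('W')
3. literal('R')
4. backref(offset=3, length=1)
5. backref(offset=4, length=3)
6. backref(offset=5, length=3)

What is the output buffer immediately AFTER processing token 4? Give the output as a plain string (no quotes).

Token 1: literal('O'). Output: "O"
Token 2: literal('W'). Output: "OW"
Token 3: literal('R'). Output: "OWR"
Token 4: backref(off=3, len=1). Copied 'O' from pos 0. Output: "OWRO"

Answer: OWRO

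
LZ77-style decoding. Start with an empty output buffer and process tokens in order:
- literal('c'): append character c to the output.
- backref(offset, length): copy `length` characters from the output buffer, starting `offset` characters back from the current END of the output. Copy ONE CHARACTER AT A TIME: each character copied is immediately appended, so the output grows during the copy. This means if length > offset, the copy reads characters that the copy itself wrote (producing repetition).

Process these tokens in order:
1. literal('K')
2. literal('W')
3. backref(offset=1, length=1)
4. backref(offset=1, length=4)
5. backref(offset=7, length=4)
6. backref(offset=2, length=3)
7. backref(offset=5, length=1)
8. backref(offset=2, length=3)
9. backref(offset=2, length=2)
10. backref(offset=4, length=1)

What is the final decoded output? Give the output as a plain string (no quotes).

Token 1: literal('K'). Output: "K"
Token 2: literal('W'). Output: "KW"
Token 3: backref(off=1, len=1). Copied 'W' from pos 1. Output: "KWW"
Token 4: backref(off=1, len=4) (overlapping!). Copied 'WWWW' from pos 2. Output: "KWWWWWW"
Token 5: backref(off=7, len=4). Copied 'KWWW' from pos 0. Output: "KWWWWWWKWWW"
Token 6: backref(off=2, len=3) (overlapping!). Copied 'WWW' from pos 9. Output: "KWWWWWWKWWWWWW"
Token 7: backref(off=5, len=1). Copied 'W' from pos 9. Output: "KWWWWWWKWWWWWWW"
Token 8: backref(off=2, len=3) (overlapping!). Copied 'WWW' from pos 13. Output: "KWWWWWWKWWWWWWWWWW"
Token 9: backref(off=2, len=2). Copied 'WW' from pos 16. Output: "KWWWWWWKWWWWWWWWWWWW"
Token 10: backref(off=4, len=1). Copied 'W' from pos 16. Output: "KWWWWWWKWWWWWWWWWWWWW"

Answer: KWWWWWWKWWWWWWWWWWWWW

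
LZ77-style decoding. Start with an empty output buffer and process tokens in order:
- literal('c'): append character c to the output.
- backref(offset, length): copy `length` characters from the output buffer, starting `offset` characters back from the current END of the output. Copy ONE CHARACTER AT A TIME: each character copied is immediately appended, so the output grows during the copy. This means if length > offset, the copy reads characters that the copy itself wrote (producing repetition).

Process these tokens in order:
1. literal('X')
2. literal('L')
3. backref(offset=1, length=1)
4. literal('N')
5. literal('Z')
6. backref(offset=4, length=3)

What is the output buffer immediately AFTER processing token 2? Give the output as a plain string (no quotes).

Answer: XL

Derivation:
Token 1: literal('X'). Output: "X"
Token 2: literal('L'). Output: "XL"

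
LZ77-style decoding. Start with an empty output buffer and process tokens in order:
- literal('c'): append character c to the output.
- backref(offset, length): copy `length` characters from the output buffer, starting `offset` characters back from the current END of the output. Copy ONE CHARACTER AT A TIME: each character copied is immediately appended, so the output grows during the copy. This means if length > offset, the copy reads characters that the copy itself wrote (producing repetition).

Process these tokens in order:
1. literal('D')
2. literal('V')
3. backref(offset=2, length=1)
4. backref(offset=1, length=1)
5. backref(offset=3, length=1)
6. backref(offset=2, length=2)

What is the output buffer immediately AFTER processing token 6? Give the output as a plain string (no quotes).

Token 1: literal('D'). Output: "D"
Token 2: literal('V'). Output: "DV"
Token 3: backref(off=2, len=1). Copied 'D' from pos 0. Output: "DVD"
Token 4: backref(off=1, len=1). Copied 'D' from pos 2. Output: "DVDD"
Token 5: backref(off=3, len=1). Copied 'V' from pos 1. Output: "DVDDV"
Token 6: backref(off=2, len=2). Copied 'DV' from pos 3. Output: "DVDDVDV"

Answer: DVDDVDV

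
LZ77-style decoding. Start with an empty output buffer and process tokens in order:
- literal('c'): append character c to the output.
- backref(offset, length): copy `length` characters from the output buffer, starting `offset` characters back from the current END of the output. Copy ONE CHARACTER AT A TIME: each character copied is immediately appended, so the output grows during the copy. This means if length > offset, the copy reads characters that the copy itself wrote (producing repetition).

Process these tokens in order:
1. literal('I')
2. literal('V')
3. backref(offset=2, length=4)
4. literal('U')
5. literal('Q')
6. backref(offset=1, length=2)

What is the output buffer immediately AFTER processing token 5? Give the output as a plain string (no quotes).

Answer: IVIVIVUQ

Derivation:
Token 1: literal('I'). Output: "I"
Token 2: literal('V'). Output: "IV"
Token 3: backref(off=2, len=4) (overlapping!). Copied 'IVIV' from pos 0. Output: "IVIVIV"
Token 4: literal('U'). Output: "IVIVIVU"
Token 5: literal('Q'). Output: "IVIVIVUQ"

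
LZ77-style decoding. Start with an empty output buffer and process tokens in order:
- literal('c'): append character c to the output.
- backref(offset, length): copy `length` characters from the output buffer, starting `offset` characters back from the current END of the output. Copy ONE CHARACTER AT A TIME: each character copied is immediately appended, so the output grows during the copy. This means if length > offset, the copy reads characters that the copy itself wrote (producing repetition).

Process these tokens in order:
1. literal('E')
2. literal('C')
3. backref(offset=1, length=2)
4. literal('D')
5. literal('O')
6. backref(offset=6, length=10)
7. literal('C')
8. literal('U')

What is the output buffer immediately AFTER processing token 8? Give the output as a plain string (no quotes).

Answer: ECCCDOECCCDOECCCCU

Derivation:
Token 1: literal('E'). Output: "E"
Token 2: literal('C'). Output: "EC"
Token 3: backref(off=1, len=2) (overlapping!). Copied 'CC' from pos 1. Output: "ECCC"
Token 4: literal('D'). Output: "ECCCD"
Token 5: literal('O'). Output: "ECCCDO"
Token 6: backref(off=6, len=10) (overlapping!). Copied 'ECCCDOECCC' from pos 0. Output: "ECCCDOECCCDOECCC"
Token 7: literal('C'). Output: "ECCCDOECCCDOECCCC"
Token 8: literal('U'). Output: "ECCCDOECCCDOECCCCU"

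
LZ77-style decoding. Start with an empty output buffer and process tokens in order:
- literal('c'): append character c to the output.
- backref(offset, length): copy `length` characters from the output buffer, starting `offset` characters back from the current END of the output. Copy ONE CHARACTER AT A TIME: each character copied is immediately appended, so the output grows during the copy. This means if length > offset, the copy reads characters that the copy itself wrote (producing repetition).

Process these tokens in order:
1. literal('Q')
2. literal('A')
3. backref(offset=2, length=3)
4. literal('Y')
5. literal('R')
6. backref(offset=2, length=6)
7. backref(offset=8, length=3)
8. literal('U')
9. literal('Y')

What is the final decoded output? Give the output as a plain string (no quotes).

Token 1: literal('Q'). Output: "Q"
Token 2: literal('A'). Output: "QA"
Token 3: backref(off=2, len=3) (overlapping!). Copied 'QAQ' from pos 0. Output: "QAQAQ"
Token 4: literal('Y'). Output: "QAQAQY"
Token 5: literal('R'). Output: "QAQAQYR"
Token 6: backref(off=2, len=6) (overlapping!). Copied 'YRYRYR' from pos 5. Output: "QAQAQYRYRYRYR"
Token 7: backref(off=8, len=3). Copied 'YRY' from pos 5. Output: "QAQAQYRYRYRYRYRY"
Token 8: literal('U'). Output: "QAQAQYRYRYRYRYRYU"
Token 9: literal('Y'). Output: "QAQAQYRYRYRYRYRYUY"

Answer: QAQAQYRYRYRYRYRYUY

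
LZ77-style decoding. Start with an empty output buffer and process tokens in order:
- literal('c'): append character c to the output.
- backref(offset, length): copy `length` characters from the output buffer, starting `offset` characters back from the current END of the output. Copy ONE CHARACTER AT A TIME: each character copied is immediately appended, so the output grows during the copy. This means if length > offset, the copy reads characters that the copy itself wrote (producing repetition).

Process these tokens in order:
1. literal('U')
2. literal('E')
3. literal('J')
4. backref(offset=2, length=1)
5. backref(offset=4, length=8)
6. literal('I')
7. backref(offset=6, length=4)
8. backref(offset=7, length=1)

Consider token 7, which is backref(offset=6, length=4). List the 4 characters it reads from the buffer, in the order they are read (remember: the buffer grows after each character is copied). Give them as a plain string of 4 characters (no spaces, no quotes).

Token 1: literal('U'). Output: "U"
Token 2: literal('E'). Output: "UE"
Token 3: literal('J'). Output: "UEJ"
Token 4: backref(off=2, len=1). Copied 'E' from pos 1. Output: "UEJE"
Token 5: backref(off=4, len=8) (overlapping!). Copied 'UEJEUEJE' from pos 0. Output: "UEJEUEJEUEJE"
Token 6: literal('I'). Output: "UEJEUEJEUEJEI"
Token 7: backref(off=6, len=4). Buffer before: "UEJEUEJEUEJEI" (len 13)
  byte 1: read out[7]='E', append. Buffer now: "UEJEUEJEUEJEIE"
  byte 2: read out[8]='U', append. Buffer now: "UEJEUEJEUEJEIEU"
  byte 3: read out[9]='E', append. Buffer now: "UEJEUEJEUEJEIEUE"
  byte 4: read out[10]='J', append. Buffer now: "UEJEUEJEUEJEIEUEJ"

Answer: EUEJ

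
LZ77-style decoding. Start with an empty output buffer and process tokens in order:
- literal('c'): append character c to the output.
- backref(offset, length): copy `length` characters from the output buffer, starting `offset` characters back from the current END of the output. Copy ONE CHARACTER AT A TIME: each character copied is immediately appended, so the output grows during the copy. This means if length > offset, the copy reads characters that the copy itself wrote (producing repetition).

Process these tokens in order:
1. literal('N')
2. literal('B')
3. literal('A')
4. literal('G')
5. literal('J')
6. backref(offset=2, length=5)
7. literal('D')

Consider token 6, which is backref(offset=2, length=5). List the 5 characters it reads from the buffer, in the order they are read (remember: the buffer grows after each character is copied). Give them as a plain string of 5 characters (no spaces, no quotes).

Token 1: literal('N'). Output: "N"
Token 2: literal('B'). Output: "NB"
Token 3: literal('A'). Output: "NBA"
Token 4: literal('G'). Output: "NBAG"
Token 5: literal('J'). Output: "NBAGJ"
Token 6: backref(off=2, len=5). Buffer before: "NBAGJ" (len 5)
  byte 1: read out[3]='G', append. Buffer now: "NBAGJG"
  byte 2: read out[4]='J', append. Buffer now: "NBAGJGJ"
  byte 3: read out[5]='G', append. Buffer now: "NBAGJGJG"
  byte 4: read out[6]='J', append. Buffer now: "NBAGJGJGJ"
  byte 5: read out[7]='G', append. Buffer now: "NBAGJGJGJG"

Answer: GJGJG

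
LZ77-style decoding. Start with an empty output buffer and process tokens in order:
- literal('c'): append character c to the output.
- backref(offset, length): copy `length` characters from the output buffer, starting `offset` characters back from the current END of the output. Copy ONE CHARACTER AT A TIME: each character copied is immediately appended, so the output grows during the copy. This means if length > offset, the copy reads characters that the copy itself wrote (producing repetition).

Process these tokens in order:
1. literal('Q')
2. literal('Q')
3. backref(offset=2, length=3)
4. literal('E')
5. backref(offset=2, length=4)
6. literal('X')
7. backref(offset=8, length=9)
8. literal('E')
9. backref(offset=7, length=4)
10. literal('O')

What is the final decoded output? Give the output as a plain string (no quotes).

Answer: QQQQQEQEQEXQQEQEQEXQEQEQEO

Derivation:
Token 1: literal('Q'). Output: "Q"
Token 2: literal('Q'). Output: "QQ"
Token 3: backref(off=2, len=3) (overlapping!). Copied 'QQQ' from pos 0. Output: "QQQQQ"
Token 4: literal('E'). Output: "QQQQQE"
Token 5: backref(off=2, len=4) (overlapping!). Copied 'QEQE' from pos 4. Output: "QQQQQEQEQE"
Token 6: literal('X'). Output: "QQQQQEQEQEX"
Token 7: backref(off=8, len=9) (overlapping!). Copied 'QQEQEQEXQ' from pos 3. Output: "QQQQQEQEQEXQQEQEQEXQ"
Token 8: literal('E'). Output: "QQQQQEQEQEXQQEQEQEXQE"
Token 9: backref(off=7, len=4). Copied 'QEQE' from pos 14. Output: "QQQQQEQEQEXQQEQEQEXQEQEQE"
Token 10: literal('O'). Output: "QQQQQEQEQEXQQEQEQEXQEQEQEO"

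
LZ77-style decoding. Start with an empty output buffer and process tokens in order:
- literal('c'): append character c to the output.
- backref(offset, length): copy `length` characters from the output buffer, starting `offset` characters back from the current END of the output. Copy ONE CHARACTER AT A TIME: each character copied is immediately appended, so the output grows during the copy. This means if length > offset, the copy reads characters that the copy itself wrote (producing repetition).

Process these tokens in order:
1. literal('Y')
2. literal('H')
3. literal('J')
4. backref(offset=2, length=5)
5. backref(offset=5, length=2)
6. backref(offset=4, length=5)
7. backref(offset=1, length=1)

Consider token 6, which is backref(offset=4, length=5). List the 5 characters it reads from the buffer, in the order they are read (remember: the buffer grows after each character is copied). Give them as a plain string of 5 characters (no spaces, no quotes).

Answer: JHHJJ

Derivation:
Token 1: literal('Y'). Output: "Y"
Token 2: literal('H'). Output: "YH"
Token 3: literal('J'). Output: "YHJ"
Token 4: backref(off=2, len=5) (overlapping!). Copied 'HJHJH' from pos 1. Output: "YHJHJHJH"
Token 5: backref(off=5, len=2). Copied 'HJ' from pos 3. Output: "YHJHJHJHHJ"
Token 6: backref(off=4, len=5). Buffer before: "YHJHJHJHHJ" (len 10)
  byte 1: read out[6]='J', append. Buffer now: "YHJHJHJHHJJ"
  byte 2: read out[7]='H', append. Buffer now: "YHJHJHJHHJJH"
  byte 3: read out[8]='H', append. Buffer now: "YHJHJHJHHJJHH"
  byte 4: read out[9]='J', append. Buffer now: "YHJHJHJHHJJHHJ"
  byte 5: read out[10]='J', append. Buffer now: "YHJHJHJHHJJHHJJ"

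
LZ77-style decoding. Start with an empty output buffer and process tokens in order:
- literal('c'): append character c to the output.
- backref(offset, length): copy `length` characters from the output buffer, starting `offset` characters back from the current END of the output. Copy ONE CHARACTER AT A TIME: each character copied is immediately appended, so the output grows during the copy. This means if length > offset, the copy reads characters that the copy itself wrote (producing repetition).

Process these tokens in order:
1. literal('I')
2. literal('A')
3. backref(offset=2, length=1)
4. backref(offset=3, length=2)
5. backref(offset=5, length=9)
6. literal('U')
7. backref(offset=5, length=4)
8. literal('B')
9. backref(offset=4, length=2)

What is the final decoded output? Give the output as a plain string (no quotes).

Answer: IAIIAIAIIAIAIIUIAIIBAI

Derivation:
Token 1: literal('I'). Output: "I"
Token 2: literal('A'). Output: "IA"
Token 3: backref(off=2, len=1). Copied 'I' from pos 0. Output: "IAI"
Token 4: backref(off=3, len=2). Copied 'IA' from pos 0. Output: "IAIIA"
Token 5: backref(off=5, len=9) (overlapping!). Copied 'IAIIAIAII' from pos 0. Output: "IAIIAIAIIAIAII"
Token 6: literal('U'). Output: "IAIIAIAIIAIAIIU"
Token 7: backref(off=5, len=4). Copied 'IAII' from pos 10. Output: "IAIIAIAIIAIAIIUIAII"
Token 8: literal('B'). Output: "IAIIAIAIIAIAIIUIAIIB"
Token 9: backref(off=4, len=2). Copied 'AI' from pos 16. Output: "IAIIAIAIIAIAIIUIAIIBAI"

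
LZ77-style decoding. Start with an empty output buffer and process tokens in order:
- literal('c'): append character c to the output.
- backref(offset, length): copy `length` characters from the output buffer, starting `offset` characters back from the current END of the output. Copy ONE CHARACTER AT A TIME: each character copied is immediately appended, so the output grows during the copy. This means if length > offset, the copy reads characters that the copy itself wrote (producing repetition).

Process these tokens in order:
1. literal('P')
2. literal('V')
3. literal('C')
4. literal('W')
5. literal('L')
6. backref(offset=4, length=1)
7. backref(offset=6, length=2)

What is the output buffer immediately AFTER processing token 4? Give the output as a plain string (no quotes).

Answer: PVCW

Derivation:
Token 1: literal('P'). Output: "P"
Token 2: literal('V'). Output: "PV"
Token 3: literal('C'). Output: "PVC"
Token 4: literal('W'). Output: "PVCW"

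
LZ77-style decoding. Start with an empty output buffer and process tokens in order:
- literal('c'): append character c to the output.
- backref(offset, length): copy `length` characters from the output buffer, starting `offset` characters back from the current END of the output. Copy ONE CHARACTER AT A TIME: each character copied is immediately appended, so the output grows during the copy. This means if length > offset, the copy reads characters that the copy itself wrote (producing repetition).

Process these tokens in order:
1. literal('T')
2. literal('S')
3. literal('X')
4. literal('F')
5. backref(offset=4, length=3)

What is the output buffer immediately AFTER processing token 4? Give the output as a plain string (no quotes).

Token 1: literal('T'). Output: "T"
Token 2: literal('S'). Output: "TS"
Token 3: literal('X'). Output: "TSX"
Token 4: literal('F'). Output: "TSXF"

Answer: TSXF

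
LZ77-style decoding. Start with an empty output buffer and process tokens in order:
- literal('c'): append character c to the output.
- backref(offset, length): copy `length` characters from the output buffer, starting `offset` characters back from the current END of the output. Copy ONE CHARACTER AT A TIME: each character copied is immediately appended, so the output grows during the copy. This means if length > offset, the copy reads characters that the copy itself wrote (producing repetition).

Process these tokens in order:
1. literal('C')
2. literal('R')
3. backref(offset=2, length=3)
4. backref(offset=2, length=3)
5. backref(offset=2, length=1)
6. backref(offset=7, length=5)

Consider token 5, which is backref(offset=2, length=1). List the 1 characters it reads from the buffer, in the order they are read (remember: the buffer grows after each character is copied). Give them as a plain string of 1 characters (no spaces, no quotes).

Answer: C

Derivation:
Token 1: literal('C'). Output: "C"
Token 2: literal('R'). Output: "CR"
Token 3: backref(off=2, len=3) (overlapping!). Copied 'CRC' from pos 0. Output: "CRCRC"
Token 4: backref(off=2, len=3) (overlapping!). Copied 'RCR' from pos 3. Output: "CRCRCRCR"
Token 5: backref(off=2, len=1). Buffer before: "CRCRCRCR" (len 8)
  byte 1: read out[6]='C', append. Buffer now: "CRCRCRCRC"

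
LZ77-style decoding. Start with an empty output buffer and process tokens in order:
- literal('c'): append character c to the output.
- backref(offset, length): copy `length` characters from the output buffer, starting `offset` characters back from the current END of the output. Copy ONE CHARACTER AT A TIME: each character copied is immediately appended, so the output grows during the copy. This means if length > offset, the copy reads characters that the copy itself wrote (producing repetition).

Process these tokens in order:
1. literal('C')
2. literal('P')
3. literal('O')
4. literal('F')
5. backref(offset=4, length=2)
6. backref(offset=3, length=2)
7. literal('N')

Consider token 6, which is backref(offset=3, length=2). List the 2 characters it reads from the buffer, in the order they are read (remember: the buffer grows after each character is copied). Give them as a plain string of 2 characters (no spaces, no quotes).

Token 1: literal('C'). Output: "C"
Token 2: literal('P'). Output: "CP"
Token 3: literal('O'). Output: "CPO"
Token 4: literal('F'). Output: "CPOF"
Token 5: backref(off=4, len=2). Copied 'CP' from pos 0. Output: "CPOFCP"
Token 6: backref(off=3, len=2). Buffer before: "CPOFCP" (len 6)
  byte 1: read out[3]='F', append. Buffer now: "CPOFCPF"
  byte 2: read out[4]='C', append. Buffer now: "CPOFCPFC"

Answer: FC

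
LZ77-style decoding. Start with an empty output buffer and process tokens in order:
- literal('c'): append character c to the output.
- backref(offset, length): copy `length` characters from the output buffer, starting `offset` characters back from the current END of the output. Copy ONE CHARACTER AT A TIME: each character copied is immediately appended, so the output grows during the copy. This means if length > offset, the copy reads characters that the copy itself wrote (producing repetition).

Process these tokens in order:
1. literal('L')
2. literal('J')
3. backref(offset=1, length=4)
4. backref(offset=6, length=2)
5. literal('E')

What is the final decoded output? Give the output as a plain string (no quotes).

Answer: LJJJJJLJE

Derivation:
Token 1: literal('L'). Output: "L"
Token 2: literal('J'). Output: "LJ"
Token 3: backref(off=1, len=4) (overlapping!). Copied 'JJJJ' from pos 1. Output: "LJJJJJ"
Token 4: backref(off=6, len=2). Copied 'LJ' from pos 0. Output: "LJJJJJLJ"
Token 5: literal('E'). Output: "LJJJJJLJE"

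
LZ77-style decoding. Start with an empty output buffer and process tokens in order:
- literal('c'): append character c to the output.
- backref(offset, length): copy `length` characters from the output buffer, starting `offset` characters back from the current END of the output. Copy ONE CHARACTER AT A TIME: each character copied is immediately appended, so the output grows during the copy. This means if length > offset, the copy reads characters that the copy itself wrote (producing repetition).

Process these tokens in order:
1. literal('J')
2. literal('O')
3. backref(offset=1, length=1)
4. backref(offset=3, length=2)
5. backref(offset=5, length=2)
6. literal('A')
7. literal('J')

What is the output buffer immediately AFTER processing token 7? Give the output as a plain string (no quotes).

Token 1: literal('J'). Output: "J"
Token 2: literal('O'). Output: "JO"
Token 3: backref(off=1, len=1). Copied 'O' from pos 1. Output: "JOO"
Token 4: backref(off=3, len=2). Copied 'JO' from pos 0. Output: "JOOJO"
Token 5: backref(off=5, len=2). Copied 'JO' from pos 0. Output: "JOOJOJO"
Token 6: literal('A'). Output: "JOOJOJOA"
Token 7: literal('J'). Output: "JOOJOJOAJ"

Answer: JOOJOJOAJ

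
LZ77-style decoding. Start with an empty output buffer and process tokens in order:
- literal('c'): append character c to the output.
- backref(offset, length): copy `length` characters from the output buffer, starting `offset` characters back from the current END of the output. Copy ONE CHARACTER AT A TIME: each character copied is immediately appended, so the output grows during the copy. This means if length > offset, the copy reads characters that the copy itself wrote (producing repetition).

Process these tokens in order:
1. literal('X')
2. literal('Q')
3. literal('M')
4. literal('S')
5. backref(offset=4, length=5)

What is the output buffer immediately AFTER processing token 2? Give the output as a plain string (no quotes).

Token 1: literal('X'). Output: "X"
Token 2: literal('Q'). Output: "XQ"

Answer: XQ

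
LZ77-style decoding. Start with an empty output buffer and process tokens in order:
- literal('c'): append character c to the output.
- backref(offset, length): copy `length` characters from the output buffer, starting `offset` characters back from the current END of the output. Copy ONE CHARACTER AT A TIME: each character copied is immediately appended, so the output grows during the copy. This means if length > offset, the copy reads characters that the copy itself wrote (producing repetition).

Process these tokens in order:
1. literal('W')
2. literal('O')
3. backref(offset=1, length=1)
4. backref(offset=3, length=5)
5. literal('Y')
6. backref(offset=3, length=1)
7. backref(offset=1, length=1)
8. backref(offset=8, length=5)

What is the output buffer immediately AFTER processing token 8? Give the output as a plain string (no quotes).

Token 1: literal('W'). Output: "W"
Token 2: literal('O'). Output: "WO"
Token 3: backref(off=1, len=1). Copied 'O' from pos 1. Output: "WOO"
Token 4: backref(off=3, len=5) (overlapping!). Copied 'WOOWO' from pos 0. Output: "WOOWOOWO"
Token 5: literal('Y'). Output: "WOOWOOWOY"
Token 6: backref(off=3, len=1). Copied 'W' from pos 6. Output: "WOOWOOWOYW"
Token 7: backref(off=1, len=1). Copied 'W' from pos 9. Output: "WOOWOOWOYWW"
Token 8: backref(off=8, len=5). Copied 'WOOWO' from pos 3. Output: "WOOWOOWOYWWWOOWO"

Answer: WOOWOOWOYWWWOOWO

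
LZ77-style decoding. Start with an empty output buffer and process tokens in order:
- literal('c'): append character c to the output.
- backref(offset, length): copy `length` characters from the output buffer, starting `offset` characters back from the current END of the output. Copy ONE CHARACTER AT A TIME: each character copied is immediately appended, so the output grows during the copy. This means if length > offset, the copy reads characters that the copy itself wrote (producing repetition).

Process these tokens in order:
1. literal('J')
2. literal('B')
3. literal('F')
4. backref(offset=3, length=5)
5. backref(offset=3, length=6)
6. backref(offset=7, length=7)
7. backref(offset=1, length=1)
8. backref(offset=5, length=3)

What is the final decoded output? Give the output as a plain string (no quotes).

Answer: JBFJBFJBFJBFJBBFJBFJBBBFJ

Derivation:
Token 1: literal('J'). Output: "J"
Token 2: literal('B'). Output: "JB"
Token 3: literal('F'). Output: "JBF"
Token 4: backref(off=3, len=5) (overlapping!). Copied 'JBFJB' from pos 0. Output: "JBFJBFJB"
Token 5: backref(off=3, len=6) (overlapping!). Copied 'FJBFJB' from pos 5. Output: "JBFJBFJBFJBFJB"
Token 6: backref(off=7, len=7). Copied 'BFJBFJB' from pos 7. Output: "JBFJBFJBFJBFJBBFJBFJB"
Token 7: backref(off=1, len=1). Copied 'B' from pos 20. Output: "JBFJBFJBFJBFJBBFJBFJBB"
Token 8: backref(off=5, len=3). Copied 'BFJ' from pos 17. Output: "JBFJBFJBFJBFJBBFJBFJBBBFJ"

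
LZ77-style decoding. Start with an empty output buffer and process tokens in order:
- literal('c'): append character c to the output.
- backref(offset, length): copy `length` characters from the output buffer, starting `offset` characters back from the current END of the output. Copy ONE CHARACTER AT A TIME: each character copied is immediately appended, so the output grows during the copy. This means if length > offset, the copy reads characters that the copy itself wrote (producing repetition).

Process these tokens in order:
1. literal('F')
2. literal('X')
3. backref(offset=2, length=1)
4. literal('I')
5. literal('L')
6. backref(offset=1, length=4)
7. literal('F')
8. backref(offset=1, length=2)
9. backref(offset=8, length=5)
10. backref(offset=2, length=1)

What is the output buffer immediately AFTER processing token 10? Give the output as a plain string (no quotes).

Token 1: literal('F'). Output: "F"
Token 2: literal('X'). Output: "FX"
Token 3: backref(off=2, len=1). Copied 'F' from pos 0. Output: "FXF"
Token 4: literal('I'). Output: "FXFI"
Token 5: literal('L'). Output: "FXFIL"
Token 6: backref(off=1, len=4) (overlapping!). Copied 'LLLL' from pos 4. Output: "FXFILLLLL"
Token 7: literal('F'). Output: "FXFILLLLLF"
Token 8: backref(off=1, len=2) (overlapping!). Copied 'FF' from pos 9. Output: "FXFILLLLLFFF"
Token 9: backref(off=8, len=5). Copied 'LLLLL' from pos 4. Output: "FXFILLLLLFFFLLLLL"
Token 10: backref(off=2, len=1). Copied 'L' from pos 15. Output: "FXFILLLLLFFFLLLLLL"

Answer: FXFILLLLLFFFLLLLLL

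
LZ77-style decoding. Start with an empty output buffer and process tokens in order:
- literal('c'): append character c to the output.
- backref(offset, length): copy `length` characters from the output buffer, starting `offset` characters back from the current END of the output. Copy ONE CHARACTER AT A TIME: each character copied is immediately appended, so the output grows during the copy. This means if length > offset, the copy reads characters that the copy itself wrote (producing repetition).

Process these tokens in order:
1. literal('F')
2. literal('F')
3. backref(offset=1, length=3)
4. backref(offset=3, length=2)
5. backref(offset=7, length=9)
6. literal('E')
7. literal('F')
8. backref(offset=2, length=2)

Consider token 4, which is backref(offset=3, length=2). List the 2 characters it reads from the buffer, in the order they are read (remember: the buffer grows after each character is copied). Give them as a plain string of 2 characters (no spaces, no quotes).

Answer: FF

Derivation:
Token 1: literal('F'). Output: "F"
Token 2: literal('F'). Output: "FF"
Token 3: backref(off=1, len=3) (overlapping!). Copied 'FFF' from pos 1. Output: "FFFFF"
Token 4: backref(off=3, len=2). Buffer before: "FFFFF" (len 5)
  byte 1: read out[2]='F', append. Buffer now: "FFFFFF"
  byte 2: read out[3]='F', append. Buffer now: "FFFFFFF"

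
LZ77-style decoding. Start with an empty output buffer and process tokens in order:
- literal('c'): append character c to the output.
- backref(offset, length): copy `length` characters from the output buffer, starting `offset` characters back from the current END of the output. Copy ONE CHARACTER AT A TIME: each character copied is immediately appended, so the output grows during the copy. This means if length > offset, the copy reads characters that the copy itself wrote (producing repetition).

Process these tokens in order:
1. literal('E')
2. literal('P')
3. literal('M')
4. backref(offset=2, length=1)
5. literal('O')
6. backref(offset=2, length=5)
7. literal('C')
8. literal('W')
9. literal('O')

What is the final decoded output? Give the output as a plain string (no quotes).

Token 1: literal('E'). Output: "E"
Token 2: literal('P'). Output: "EP"
Token 3: literal('M'). Output: "EPM"
Token 4: backref(off=2, len=1). Copied 'P' from pos 1. Output: "EPMP"
Token 5: literal('O'). Output: "EPMPO"
Token 6: backref(off=2, len=5) (overlapping!). Copied 'POPOP' from pos 3. Output: "EPMPOPOPOP"
Token 7: literal('C'). Output: "EPMPOPOPOPC"
Token 8: literal('W'). Output: "EPMPOPOPOPCW"
Token 9: literal('O'). Output: "EPMPOPOPOPCWO"

Answer: EPMPOPOPOPCWO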